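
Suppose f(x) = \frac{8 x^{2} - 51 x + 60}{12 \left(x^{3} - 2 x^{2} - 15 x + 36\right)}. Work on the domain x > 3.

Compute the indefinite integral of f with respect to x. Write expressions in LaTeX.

Whatever form F(x) takes, F'(x) = f(x) is non-negotiable.
Check: d/dx[\frac{8 x \log{\left(x + 4 \right)} - 24 \log{\left(x + 4 \right)} + 3}{12 \left(x - 3\right)}] = \frac{8 x^{2} - 51 x + 60}{12 x^{3} - 24 x^{2} - 180 x + 432}, which equals f(x).

F(x) = \frac{8 x \log{\left(x + 4 \right)} - 24 \log{\left(x + 4 \right)} + 3}{12 \left(x - 3\right)} + C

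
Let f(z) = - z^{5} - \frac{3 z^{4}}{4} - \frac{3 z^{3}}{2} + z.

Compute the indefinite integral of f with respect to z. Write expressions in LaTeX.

The integrand splits into summands that can be handled one at a time.
Check: d/dz[- \frac{z^{2} \left(20 z^{4} + 18 z^{3} + 45 z^{2} - 60\right)}{120}] = - z^{5} - \frac{3 z^{4}}{4} - \frac{3 z^{3}}{2} + z = f(z).

F(z) = - \frac{z^{2} \left(20 z^{4} + 18 z^{3} + 45 z^{2} - 60\right)}{120} + C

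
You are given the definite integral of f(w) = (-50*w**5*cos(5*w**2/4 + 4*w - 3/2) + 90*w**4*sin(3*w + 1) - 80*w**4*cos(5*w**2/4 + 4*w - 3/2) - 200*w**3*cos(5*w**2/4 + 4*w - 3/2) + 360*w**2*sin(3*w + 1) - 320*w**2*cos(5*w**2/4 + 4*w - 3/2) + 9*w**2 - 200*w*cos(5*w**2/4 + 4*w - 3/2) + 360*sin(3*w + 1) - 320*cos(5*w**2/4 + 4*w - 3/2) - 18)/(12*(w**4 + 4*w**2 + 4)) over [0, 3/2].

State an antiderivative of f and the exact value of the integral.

A candidate is checked by its d/dw: the result must match f(w).
F(w) = -(20*w**2*sin(5*w**2/4 + 4*w - 3/2) + 30*w**2*cos(3*w + 1) + 9*w + 40*sin(5*w**2/4 + 4*w - 3/2) + 60*cos(3*w + 1))/(12*(w**2 + 2)) is an antiderivative of f.
Check: d/dw[-(20*w**2*sin(5*w**2/4 + 4*w - 3/2) + 30*w**2*cos(3*w + 1) + 9*w + 40*sin(5*w**2/4 + 4*w - 3/2) + 60*cos(3*w + 1))/(12*(w**2 + 2))] = (-50*w**5*cos(5*w**2/4 + 4*w - 3/2) + 90*w**4*sin(3*w + 1) - 80*w**4*cos(5*w**2/4 + 4*w - 3/2) - 200*w**3*cos(5*w**2/4 + 4*w - 3/2) + 360*w**2*sin(3*w + 1) - 320*w**2*cos(5*w**2/4 + 4*w - 3/2) + 9*w**2 - 200*w*cos(5*w**2/4 + 4*w - 3/2) + 360*sin(3*w + 1) - 320*cos(5*w**2/4 + 4*w - 3/2) - 18)/(12*w**4 + 48*w**2 + 48), which equals f(w).
F(3/2) = -5*cos(11/2)/2 - 5*sin(117/16)/3 - 9/34; F(0) = -5*cos(1)/2 + 5*sin(3/2)/3.
Integral = F(3/2) - F(0) = -5*cos(11/2)/2 - 5*sin(3/2)/3 - 5*sin(117/16)/3 - 9/34 + 5*cos(1)/2.

Antiderivative: F(w) = -(20*w**2*sin(5*w**2/4 + 4*w - 3/2) + 30*w**2*cos(3*w + 1) + 9*w + 40*sin(5*w**2/4 + 4*w - 3/2) + 60*cos(3*w + 1))/(12*(w**2 + 2)); value = -5*cos(11/2)/2 - 5*sin(3/2)/3 - 5*sin(117/16)/3 - 9/34 + 5*cos(1)/2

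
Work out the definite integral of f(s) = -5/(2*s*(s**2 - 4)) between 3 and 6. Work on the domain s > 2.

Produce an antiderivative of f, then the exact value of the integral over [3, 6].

Factor the denominator (2*s*(s - 2)*(s + 2)) and decompose: f = -5/(16*(s + 2)) - 5/(16*(s - 2)) + 5/(8*s); each piece integrates to a log, atan, or power term.
F(s) = 5*(2*log(s) - log(s**2 - 4))/16 is an antiderivative of f.
Check: d/ds[5*(2*log(s) - log(s**2 - 4))/16] = -5/(2*s**3 - 8*s), which equals f(s).
F(6) = -5*log(32)/16 + 5*log(6)/8; F(3) = -5*log(5)/16 + 5*log(3)/8.
Integral = F(6) - F(3) = -5*log(32)/16 - 5*log(3)/8 + 5*log(5)/16 + 5*log(6)/8.

Antiderivative: F(s) = 5*(2*log(s) - log(s**2 - 4))/16; value = -5*log(32)/16 - 5*log(3)/8 + 5*log(5)/16 + 5*log(6)/8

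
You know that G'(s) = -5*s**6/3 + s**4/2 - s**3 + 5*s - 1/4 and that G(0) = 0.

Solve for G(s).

G(s) = -5*s**7/21 + s**5/10 - s**4/4 + 5*s**2/2 - s/4

The integrand splits into summands that can be handled one at a time.
A general antiderivative is -5*s**7/21 + s**5/10 - s**4/4 + 5*s**2/2 - s/4 + C.
The condition gives C = 0 - (0) = 0.
So G(s) = -5*s**7/21 + s**5/10 - s**4/4 + 5*s**2/2 - s/4.
Check: d/ds[-5*s**7/21 + s**5/10 - s**4/4 + 5*s**2/2 - s/4] = -5*s**6/3 + s**4/2 - s**3 + 5*s - 1/4 = G'(s).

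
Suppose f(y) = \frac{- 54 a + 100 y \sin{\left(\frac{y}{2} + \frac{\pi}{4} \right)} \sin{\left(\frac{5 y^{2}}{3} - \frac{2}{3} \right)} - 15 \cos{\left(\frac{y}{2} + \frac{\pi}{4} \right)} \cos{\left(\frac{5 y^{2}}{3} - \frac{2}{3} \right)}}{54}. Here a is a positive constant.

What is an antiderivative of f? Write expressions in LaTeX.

A candidate is checked by its d/dy: the result must match f(y).
Check: d/dy[- a y - \frac{5 \sin{\left(\frac{y}{2} + \frac{\pi}{4} \right)} \cos{\left(\frac{5 y^{2}}{3} - \frac{2}{3} \right)}}{9}] = - a + \frac{50 y \sin{\left(\frac{y}{2} + \frac{\pi}{4} \right)} \sin{\left(\frac{5 y^{2}}{3} - \frac{2}{3} \right)}}{27} - \frac{5 \cos{\left(\frac{y}{2} + \frac{\pi}{4} \right)} \cos{\left(\frac{5 y^{2}}{3} - \frac{2}{3} \right)}}{18}, which equals f(y).

An antiderivative is F(y) = - a y - \frac{5 \sin{\left(\frac{y}{2} + \frac{\pi}{4} \right)} \cos{\left(\frac{5 y^{2}}{3} - \frac{2}{3} \right)}}{9}.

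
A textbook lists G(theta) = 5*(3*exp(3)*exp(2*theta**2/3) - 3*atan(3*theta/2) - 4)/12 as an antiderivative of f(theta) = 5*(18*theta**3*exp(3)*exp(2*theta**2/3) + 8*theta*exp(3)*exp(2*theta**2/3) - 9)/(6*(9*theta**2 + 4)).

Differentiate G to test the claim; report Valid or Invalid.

Valid - the claim checks out under differentiation.

d/dtheta[G] = (90*theta**3*exp(3)*exp(2*theta**2/3) + 40*theta*exp(3)*exp(2*theta**2/3) - 45)/(54*theta**2 + 24)
This equals f(theta) exactly, so the claim holds.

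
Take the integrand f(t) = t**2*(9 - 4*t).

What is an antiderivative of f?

An antiderivative is F(t) = -t**4 + 3*t**3.

Check any antiderivative F(t) by computing F'(t) and comparing it with f(t).
Check: d/dt[-t**4 + 3*t**3] = -4*t**3 + 9*t**2, which equals f(t).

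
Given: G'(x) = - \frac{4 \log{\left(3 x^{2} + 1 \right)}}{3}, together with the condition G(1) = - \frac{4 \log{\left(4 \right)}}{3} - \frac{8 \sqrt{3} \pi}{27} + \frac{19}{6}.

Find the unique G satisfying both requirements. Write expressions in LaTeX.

A candidate passes only if d/dx[G] lands on the given G'(x) exactly.
A general antiderivative is - \frac{4 x \log{\left(3 x^{2} + 1 \right)}}{3} + \frac{8 x}{3} - \frac{8 \sqrt{3} \operatorname{atan}{\left(\sqrt{3} x \right)}}{9} + C.
The condition gives C = - \frac{4 \log{\left(4 \right)}}{3} - \frac{8 \sqrt{3} \pi}{27} + \frac{19}{6} - (- \frac{4 \log{\left(4 \right)}}{3} - \frac{8 \sqrt{3} \pi}{27} + \frac{8}{3}) = \frac{1}{2}.
So G(x) = - \frac{4 x \log{\left(3 x^{2} + 1 \right)}}{3} + \frac{8 x}{3} - \frac{8 \sqrt{3} \operatorname{atan}{\left(\sqrt{3} x \right)}}{9} + \frac{1}{2}.
Check: d/dx[- \frac{4 x \log{\left(3 x^{2} + 1 \right)}}{3} + \frac{8 x}{3} - \frac{8 \sqrt{3} \operatorname{atan}{\left(\sqrt{3} x \right)}}{9} + \frac{1}{2}] = - \frac{4 \log{\left(3 x^{2} + 1 \right)}}{3} = G'(x).

G(x) = - \frac{4 x \log{\left(3 x^{2} + 1 \right)}}{3} + \frac{8 x}{3} - \frac{8 \sqrt{3} \operatorname{atan}{\left(\sqrt{3} x \right)}}{9} + \frac{1}{2}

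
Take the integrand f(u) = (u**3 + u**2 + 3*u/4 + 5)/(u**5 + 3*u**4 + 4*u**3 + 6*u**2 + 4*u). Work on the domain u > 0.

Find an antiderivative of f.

An antiderivative is F(u) = -(-60*log(u) + 68*log(u + 1) + 2*log(u + 2) - 5*log(u**2 + 2) + 12*sqrt(2)*atan(sqrt(2)*u/2))/48.

The denominator factors as 4*u*(u + 1)*(u + 2)*(u**2 + 2); partial fractions split f into directly integrable pieces: (5*u - 12)/(24*(u**2 + 2)) - 1/(24*(u + 2)) - 17/(12*(u + 1)) + 5/(4*u).
Check: d/du[-(-60*log(u) + 68*log(u + 1) + 2*log(u + 2) - 5*log(u**2 + 2) + 12*sqrt(2)*atan(sqrt(2)*u/2))/48] = (4*u**3 + 4*u**2 + 3*u + 20)/(4*u**5 + 12*u**4 + 16*u**3 + 24*u**2 + 16*u), which equals f(u).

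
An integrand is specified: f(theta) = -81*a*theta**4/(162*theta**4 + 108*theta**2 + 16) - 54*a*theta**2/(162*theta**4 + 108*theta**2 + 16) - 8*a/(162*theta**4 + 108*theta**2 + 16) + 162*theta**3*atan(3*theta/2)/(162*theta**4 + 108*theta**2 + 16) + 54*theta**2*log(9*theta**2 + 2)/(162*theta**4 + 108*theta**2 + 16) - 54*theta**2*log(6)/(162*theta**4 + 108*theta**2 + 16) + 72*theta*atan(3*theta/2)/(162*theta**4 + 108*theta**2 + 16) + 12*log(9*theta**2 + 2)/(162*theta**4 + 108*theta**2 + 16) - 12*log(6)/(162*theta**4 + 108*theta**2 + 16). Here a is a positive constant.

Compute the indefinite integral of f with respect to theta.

The integrand splits into summands that can be handled one at a time.
Check: d/dtheta[-(a*theta - log(3*theta**2/2 + 1/3)*atan(3*theta/2))/2] = (-81*a*theta**4 - 54*a*theta**2 - 8*a + 162*theta**3*atan(3*theta/2) + 54*theta**2*log(9*theta**2 + 2) - 54*theta**2*log(6) + 72*theta*atan(3*theta/2) + 12*log(9*theta**2 + 2) - 12*log(6))/(162*theta**4 + 108*theta**2 + 16), which equals f(theta).

F(theta) = -(a*theta - log(3*theta**2/2 + 1/3)*atan(3*theta/2))/2 + C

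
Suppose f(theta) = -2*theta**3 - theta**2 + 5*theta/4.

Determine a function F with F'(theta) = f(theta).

Integrate term by term and add the pieces.
Check: d/dtheta[-theta**4/2 - theta**3/3 + 5*theta**2/8] = -2*theta**3 - theta**2 + 5*theta/4 = f(theta).

An antiderivative is F(theta) = -theta**4/2 - theta**3/3 + 5*theta**2/8.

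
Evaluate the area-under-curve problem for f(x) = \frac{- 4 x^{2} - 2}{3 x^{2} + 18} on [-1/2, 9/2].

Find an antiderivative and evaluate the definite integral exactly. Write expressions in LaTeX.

A candidate is checked by its d/dx: the result must match f(x).
F(x) = - \frac{4 x}{3} + \frac{11 \sqrt{6} \operatorname{atan}{\left(\frac{\sqrt{6} x}{6} \right)}}{9} is an antiderivative of f.
Check: d/dx[- \frac{4 x}{3} + \frac{11 \sqrt{6} \operatorname{atan}{\left(\frac{\sqrt{6} x}{6} \right)}}{9}] = \frac{- 4 x^{2} - 2}{3 x^{2} + 18} = f(x).
F(9/2) = -6 + \frac{11 \sqrt{6} \operatorname{atan}{\left(\frac{3 \sqrt{6}}{4} \right)}}{9}; F(-1/2) = - \frac{11 \sqrt{6} \operatorname{atan}{\left(\frac{\sqrt{6}}{12} \right)}}{9} + \frac{2}{3}.
Integral = F(9/2) - F(-1/2) = - \frac{20}{3} + \frac{11 \sqrt{6} \operatorname{atan}{\left(\frac{\sqrt{6}}{12} \right)}}{9} + \frac{11 \sqrt{6} \operatorname{atan}{\left(\frac{3 \sqrt{6}}{4} \right)}}{9}.

Antiderivative: F(x) = - \frac{4 x}{3} + \frac{11 \sqrt{6} \operatorname{atan}{\left(\frac{\sqrt{6} x}{6} \right)}}{9}; value = - \frac{20}{3} + \frac{11 \sqrt{6} \operatorname{atan}{\left(\frac{\sqrt{6}}{12} \right)}}{9} + \frac{11 \sqrt{6} \operatorname{atan}{\left(\frac{3 \sqrt{6}}{4} \right)}}{9}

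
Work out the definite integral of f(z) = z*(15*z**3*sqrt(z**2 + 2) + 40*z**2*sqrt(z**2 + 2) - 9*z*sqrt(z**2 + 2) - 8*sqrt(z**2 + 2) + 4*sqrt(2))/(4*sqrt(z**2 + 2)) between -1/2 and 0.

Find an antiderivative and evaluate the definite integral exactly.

For F(z) to be correct the identity F'(z) - f(z) = 0 must hold.
F(z) = (9*z**5 + 30*z**4 - 9*z**3 - 12*z**2 + 12*sqrt(2)*sqrt(z**2 + 2) - 16)/12 is an antiderivative of f.
Check: d/dz[(9*z**5 + 30*z**4 - 9*z**3 - 12*z**2 + 12*sqrt(2)*sqrt(z**2 + 2) - 16)/12] = (15*z**4*sqrt(z**2 + 2) + 40*z**3*sqrt(z**2 + 2) - 9*z**2*sqrt(z**2 + 2) - 8*z*sqrt(z**2 + 2) + 4*sqrt(2)*z)/(4*sqrt(z**2 + 2)), which equals f(z).
F(0) = 2/3; F(-1/2) = -521/384 + 3*sqrt(2)/2.
Integral = F(0) - F(-1/2) = 259/128 - 3*sqrt(2)/2.

Antiderivative: F(z) = (9*z**5 + 30*z**4 - 9*z**3 - 12*z**2 + 12*sqrt(2)*sqrt(z**2 + 2) - 16)/12; value = 259/128 - 3*sqrt(2)/2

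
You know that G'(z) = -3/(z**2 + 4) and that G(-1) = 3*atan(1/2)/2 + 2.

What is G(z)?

For G(z) to be correct, d/dz[G] must agree with the stated G'(z) identically.
A general antiderivative is -3*atan(z/2)/2 + C.
The condition gives C = 3*atan(1/2)/2 + 2 - (3*atan(1/2)/2) = 2.
So G(z) = (4 - 3*atan(z/2))/2.
Check: d/dz[(4 - 3*atan(z/2))/2] = -3/(z**2 + 4) = G'(z).

G(z) = (4 - 3*atan(z/2))/2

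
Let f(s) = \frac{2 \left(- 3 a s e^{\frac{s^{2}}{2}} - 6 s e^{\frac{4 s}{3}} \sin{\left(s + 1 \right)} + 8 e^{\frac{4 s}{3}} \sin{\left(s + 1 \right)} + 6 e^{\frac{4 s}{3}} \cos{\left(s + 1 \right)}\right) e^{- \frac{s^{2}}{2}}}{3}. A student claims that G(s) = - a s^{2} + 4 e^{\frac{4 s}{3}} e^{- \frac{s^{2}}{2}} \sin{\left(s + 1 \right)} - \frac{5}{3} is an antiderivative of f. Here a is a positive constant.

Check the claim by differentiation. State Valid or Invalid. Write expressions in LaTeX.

d/ds[G] = \frac{\left(- 6 a s e^{\frac{s^{2}}{2}} - 12 s e^{\frac{4 s}{3}} \sin{\left(s + 1 \right)} + 16 e^{\frac{4 s}{3}} \sin{\left(s + 1 \right)} + 12 e^{\frac{4 s}{3}} \cos{\left(s + 1 \right)}\right) e^{- \frac{s^{2}}{2}}}{3}
This equals f(s) exactly, so the claim holds.

Valid - differentiating G returns exactly f.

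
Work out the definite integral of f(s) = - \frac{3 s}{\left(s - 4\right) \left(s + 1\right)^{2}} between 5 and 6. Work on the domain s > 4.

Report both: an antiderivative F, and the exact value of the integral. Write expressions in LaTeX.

Antiderivative: F(s) = - \frac{12 \log{\left(s - 4 \right)}}{25} + \frac{12 \log{\left(s + 1 \right)}}{25} + \frac{3}{5 s + 5}; value = - \frac{12 \log{\left(6 \right)}}{25} - \frac{12 \log{\left(2 \right)}}{25} - \frac{1}{70} + \frac{12 \log{\left(7 \right)}}{25}

The denominator factors as \left(s - 4\right) \left(s + 1\right)^{2}; partial fractions split f into directly integrable pieces: \frac{12}{25 \left(s + 1\right)} - \frac{3}{5 \left(s + 1\right)^{2}} - \frac{12}{25 \left(s - 4\right)}.
F(s) = - \frac{12 \log{\left(s - 4 \right)}}{25} + \frac{12 \log{\left(s + 1 \right)}}{25} + \frac{3}{5 s + 5} is an antiderivative of f.
Check: d/ds[- \frac{12 \log{\left(s - 4 \right)}}{25} + \frac{12 \log{\left(s + 1 \right)}}{25} + \frac{3}{5 s + 5}] = - \frac{3 s}{s^{3} - 2 s^{2} - 7 s - 4}, which equals f(s).
F(6) = - \frac{12 \log{\left(2 \right)}}{25} + \frac{3}{35} + \frac{12 \log{\left(7 \right)}}{25}; F(5) = \frac{1}{10} + \frac{12 \log{\left(6 \right)}}{25}.
Integral = F(6) - F(5) = - \frac{12 \log{\left(6 \right)}}{25} - \frac{12 \log{\left(2 \right)}}{25} - \frac{1}{70} + \frac{12 \log{\left(7 \right)}}{25}.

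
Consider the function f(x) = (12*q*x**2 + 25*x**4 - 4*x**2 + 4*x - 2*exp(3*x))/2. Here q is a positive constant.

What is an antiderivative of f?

A candidate is checked by its d/dx: the result must match f(x).
Check: d/dx[2*q*x**3 + 5*x**5/2 - 2*x**3/3 + x**2 - exp(3*x)/3] = 6*q*x**2 + 25*x**4/2 - 2*x**2 + 2*x - exp(3*x), which equals f(x).

An antiderivative is F(x) = 2*q*x**3 + 5*x**5/2 - 2*x**3/3 + x**2 - exp(3*x)/3.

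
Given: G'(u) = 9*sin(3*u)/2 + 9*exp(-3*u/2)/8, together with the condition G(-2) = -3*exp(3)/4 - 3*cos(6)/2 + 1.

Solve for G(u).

G(u) = (-6*exp(3*u/2)*cos(3*u) + 4*exp(3*u/2) - 3)*exp(-3*u/2)/4

The integrand splits into summands that can be handled one at a time.
A general antiderivative is -3*cos(3*u)/2 - 3*exp(-3*u/2)/4 + C.
The condition gives C = -3*exp(3)/4 - 3*cos(6)/2 + 1 - (-3*exp(3)/4 - 3*cos(6)/2) = 1.
So G(u) = (-6*exp(3*u/2)*cos(3*u) + 4*exp(3*u/2) - 3)*exp(-3*u/2)/4.
Check: d/du[(-6*exp(3*u/2)*cos(3*u) + 4*exp(3*u/2) - 3)*exp(-3*u/2)/4] = (36*exp(3*u/2)*sin(3*u) + 9)*exp(-3*u/2)/8, which equals G'(u).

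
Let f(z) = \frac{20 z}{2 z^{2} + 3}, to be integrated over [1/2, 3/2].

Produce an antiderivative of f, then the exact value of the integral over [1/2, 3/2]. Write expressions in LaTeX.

The substitution u = 2 z^{2} + 3 works: f is exactly (dF/du)*(du/dz) for that inner function.
F(z) = 5 \log{\left(2 z^{2} + 3 \right)} is an antiderivative of f.
Check: d/dz[5 \log{\left(2 z^{2} + 3 \right)}] = \frac{20 z}{2 z^{2} + 3} = f(z).
F(3/2) = 5 \log{\left(\frac{15}{2} \right)}; F(1/2) = 5 \log{\left(\frac{7}{2} \right)}.
Integral = F(3/2) - F(1/2) = - 5 \log{\left(\frac{7}{2} \right)} + 5 \log{\left(\frac{15}{2} \right)}.

Antiderivative: F(z) = 5 \log{\left(2 z^{2} + 3 \right)}; value = - 5 \log{\left(\frac{7}{2} \right)} + 5 \log{\left(\frac{15}{2} \right)}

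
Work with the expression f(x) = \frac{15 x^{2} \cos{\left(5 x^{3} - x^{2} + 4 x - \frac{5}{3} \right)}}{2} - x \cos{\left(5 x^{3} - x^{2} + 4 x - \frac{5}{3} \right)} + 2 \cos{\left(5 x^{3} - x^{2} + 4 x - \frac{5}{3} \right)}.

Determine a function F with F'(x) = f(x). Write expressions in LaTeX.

An antiderivative is F(x) = \frac{\sin{\left(5 x^{3} - x^{2} + 4 x - \frac{5}{3} \right)}}{2}.

f matches the chain-rule pattern g'(h)*h' with inner function h(x) = 5 x^{3} - x^{2} + 4 x - \frac{5}{3}; substituting u = h(x) collapses the integral.
Check: d/dx[\frac{\sin{\left(5 x^{3} - x^{2} + 4 x - \frac{5}{3} \right)}}{2}] = \frac{15 x^{2} \cos{\left(5 x^{3} - x^{2} + 4 x - \frac{5}{3} \right)}}{2} - x \cos{\left(5 x^{3} - x^{2} + 4 x - \frac{5}{3} \right)} + 2 \cos{\left(5 x^{3} - x^{2} + 4 x - \frac{5}{3} \right)} = f(x).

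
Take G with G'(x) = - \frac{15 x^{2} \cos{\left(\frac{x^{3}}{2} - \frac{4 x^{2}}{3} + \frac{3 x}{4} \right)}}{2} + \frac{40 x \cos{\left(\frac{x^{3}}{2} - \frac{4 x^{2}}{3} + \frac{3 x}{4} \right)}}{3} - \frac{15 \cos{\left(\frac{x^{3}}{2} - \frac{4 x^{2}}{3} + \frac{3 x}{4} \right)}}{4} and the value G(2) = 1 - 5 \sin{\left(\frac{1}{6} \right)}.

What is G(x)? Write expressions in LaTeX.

G(x) = 1 - 5 \sin{\left(\frac{x^{3}}{2} - \frac{4 x^{2}}{3} + \frac{3 x}{4} \right)}

The substitution u = \frac{x^{3}}{2} - \frac{4 x^{2}}{3} + \frac{3 x}{4} works: G'(x) is exactly (dG/du)*(du/dx) for that inner function.
A general antiderivative is - 5 \sin{\left(\frac{x^{3}}{2} - \frac{4 x^{2}}{3} + \frac{3 x}{4} \right)} + C.
The condition gives C = 1 - 5 \sin{\left(\frac{1}{6} \right)} - (- 5 \sin{\left(\frac{1}{6} \right)}) = 1.
So G(x) = 1 - 5 \sin{\left(\frac{x^{3}}{2} - \frac{4 x^{2}}{3} + \frac{3 x}{4} \right)}.
Check: d/dx[1 - 5 \sin{\left(\frac{x^{3}}{2} - \frac{4 x^{2}}{3} + \frac{3 x}{4} \right)}] = - \frac{15 x^{2} \cos{\left(\frac{x^{3}}{2} - \frac{4 x^{2}}{3} + \frac{3 x}{4} \right)}}{2} + \frac{40 x \cos{\left(\frac{x^{3}}{2} - \frac{4 x^{2}}{3} + \frac{3 x}{4} \right)}}{3} - \frac{15 \cos{\left(\frac{x^{3}}{2} - \frac{4 x^{2}}{3} + \frac{3 x}{4} \right)}}{4} = G'(x).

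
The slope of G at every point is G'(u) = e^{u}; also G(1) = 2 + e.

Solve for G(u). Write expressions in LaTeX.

G(u) = e^{u} + 2

For G(u) to be correct, d/du[G] must agree with the stated G'(u) identically.
A general antiderivative is e^{u} + C.
The condition gives C = 2 + e - (e) = 2.
So G(u) = e^{u} + 2.
Check: d/du[e^{u} + 2] = e^{u} = G'(u).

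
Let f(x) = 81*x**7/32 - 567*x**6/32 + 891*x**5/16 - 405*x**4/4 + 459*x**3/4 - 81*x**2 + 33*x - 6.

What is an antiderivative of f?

An antiderivative is F(x) = (3*x**2 - 6*x + 4)**4/256.

f matches the chain-rule pattern g'(h)*h' with inner function h(x) = -3*x**2/4 + 3*x/2 - 1; substituting u = h(x) collapses the integral.
Check: d/dx[(3*x**2 - 6*x + 4)**4/256] = 81*x**7/32 - 567*x**6/32 + 891*x**5/16 - 405*x**4/4 + 459*x**3/4 - 81*x**2 + 33*x - 6 = f(x).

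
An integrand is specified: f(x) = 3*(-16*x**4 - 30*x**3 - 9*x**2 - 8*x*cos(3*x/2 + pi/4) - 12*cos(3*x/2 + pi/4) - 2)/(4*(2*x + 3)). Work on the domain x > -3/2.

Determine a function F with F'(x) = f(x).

Recover f(x) by differentiating a candidate F(x); any mismatch rules it out.
Check: d/dx[-3*x**4/2 - 3*x**3/4 - 3*log(2*x + 3)/4 - 2*sin(3*x/2 + pi/4)] = (-48*x**4 - 90*x**3 - 27*x**2 - 24*x*cos(3*x/2 + pi/4) - 36*cos(3*x/2 + pi/4) - 6)/(8*x + 12), which equals f(x).

An antiderivative is F(x) = -3*x**4/2 - 3*x**3/4 - 3*log(2*x + 3)/4 - 2*sin(3*x/2 + pi/4).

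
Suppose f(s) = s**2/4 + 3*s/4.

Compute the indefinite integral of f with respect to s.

The integrand splits into summands that can be handled one at a time.
Check: d/ds[s**2*(2*s + 9)/24] = s**2/4 + 3*s/4 = f(s).

F(s) = s**2*(2*s + 9)/24 + C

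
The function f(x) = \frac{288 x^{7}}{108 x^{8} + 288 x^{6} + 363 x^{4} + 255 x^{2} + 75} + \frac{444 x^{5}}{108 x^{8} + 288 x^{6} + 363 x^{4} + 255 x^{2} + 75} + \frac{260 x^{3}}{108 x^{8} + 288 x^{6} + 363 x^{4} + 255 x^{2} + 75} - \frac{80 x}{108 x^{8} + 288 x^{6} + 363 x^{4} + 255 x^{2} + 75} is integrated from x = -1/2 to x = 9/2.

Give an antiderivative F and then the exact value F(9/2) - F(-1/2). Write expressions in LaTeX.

Antiderivative: F(x) = \frac{2 \log{\left(2 x^{4} + 2 x^{2} + 2 \right)}}{3} + \frac{5}{3 \left(2 x^{2} + \frac{5}{3}\right)}; value = - \frac{2400}{3289} - \frac{2 \log{\left(\frac{21}{8} \right)}}{3} + \frac{2 \log{\left(\frac{6901}{8} \right)}}{3}

The integrand splits into summands that can be handled one at a time.
F(x) = \frac{2 \log{\left(2 x^{4} + 2 x^{2} + 2 \right)}}{3} + \frac{5}{3 \left(2 x^{2} + \frac{5}{3}\right)} is an antiderivative of f.
Check: d/dx[\frac{2 \log{\left(2 x^{4} + 2 x^{2} + 2 \right)}}{3} + \frac{5}{3 \left(2 x^{2} + \frac{5}{3}\right)}] = \frac{288 x^{7} + 444 x^{5} + 260 x^{3} - 80 x}{108 x^{8} + 288 x^{6} + 363 x^{4} + 255 x^{2} + 75}, which equals f(x).
F(9/2) = \frac{10}{253} + \frac{2 \log{\left(\frac{6901}{8} \right)}}{3}; F(-1/2) = \frac{2 \log{\left(\frac{21}{8} \right)}}{3} + \frac{10}{13}.
Integral = F(9/2) - F(-1/2) = - \frac{2400}{3289} - \frac{2 \log{\left(\frac{21}{8} \right)}}{3} + \frac{2 \log{\left(\frac{6901}{8} \right)}}{3}.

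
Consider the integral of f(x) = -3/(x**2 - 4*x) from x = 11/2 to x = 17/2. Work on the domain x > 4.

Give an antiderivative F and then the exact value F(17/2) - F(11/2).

Antiderivative: F(x) = 3*log(x)/4 - 3*log(x - 4)/4; value = -3*log(11/2)/4 - 3*log(9/2)/4 + 3*log(3/2)/4 + 3*log(17/2)/4

The denominator factors as x*(x - 4); partial fractions split f into directly integrable pieces: -3/(4*(x - 4)) + 3/(4*x).
F(x) = 3*log(x)/4 - 3*log(x - 4)/4 is an antiderivative of f.
Check: d/dx[3*log(x)/4 - 3*log(x - 4)/4] = -3/(x**2 - 4*x) = f(x).
F(17/2) = -3*log(9/2)/4 + 3*log(17/2)/4; F(11/2) = -3*log(3/2)/4 + 3*log(11/2)/4.
Integral = F(17/2) - F(11/2) = -3*log(11/2)/4 - 3*log(9/2)/4 + 3*log(3/2)/4 + 3*log(17/2)/4.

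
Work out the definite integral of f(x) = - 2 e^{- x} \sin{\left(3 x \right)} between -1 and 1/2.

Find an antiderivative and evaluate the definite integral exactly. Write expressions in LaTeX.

Any candidate F(x) must reproduce f(x) exactly when differentiated.
F(x) = \frac{\left(\sin{\left(3 x \right)} + 3 \cos{\left(3 x \right)}\right) e^{- x}}{5} is an antiderivative of f.
Check: d/dx[\frac{\left(\sin{\left(3 x \right)} + 3 \cos{\left(3 x \right)}\right) e^{- x}}{5}] = - 2 e^{- x} \sin{\left(3 x \right)} = f(x).
F(1/2) = \frac{3 \cos{\left(\frac{3}{2} \right)}}{5 e^{\frac{1}{2}}} + \frac{\sin{\left(\frac{3}{2} \right)}}{5 e^{\frac{1}{2}}}; F(-1) = \frac{3 e \cos{\left(3 \right)}}{5} - \frac{e \sin{\left(3 \right)}}{5}.
Integral = F(1/2) - F(-1) = \frac{3 \cos{\left(\frac{3}{2} \right)}}{5 e^{\frac{1}{2}}} + \frac{e \sin{\left(3 \right)}}{5} + \frac{\sin{\left(\frac{3}{2} \right)}}{5 e^{\frac{1}{2}}} - \frac{3 e \cos{\left(3 \right)}}{5}.

Antiderivative: F(x) = \frac{\left(\sin{\left(3 x \right)} + 3 \cos{\left(3 x \right)}\right) e^{- x}}{5}; value = \frac{3 \cos{\left(\frac{3}{2} \right)}}{5 e^{\frac{1}{2}}} + \frac{e \sin{\left(3 \right)}}{5} + \frac{\sin{\left(\frac{3}{2} \right)}}{5 e^{\frac{1}{2}}} - \frac{3 e \cos{\left(3 \right)}}{5}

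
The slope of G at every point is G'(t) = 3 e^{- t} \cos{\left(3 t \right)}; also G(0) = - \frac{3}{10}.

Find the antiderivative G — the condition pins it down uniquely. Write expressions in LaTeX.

G(t) = \frac{9 e^{- t} \sin{\left(3 t \right)}}{10} - \frac{3 e^{- t} \cos{\left(3 t \right)}}{10}

Whatever form G(t) takes, its d/dt must return the stated G'(t).
A general antiderivative is \frac{9 e^{- t} \sin{\left(3 t \right)}}{10} - \frac{3 e^{- t} \cos{\left(3 t \right)}}{10} + C.
The condition gives C = - \frac{3}{10} - (- \frac{3}{10}) = 0.
So G(t) = \frac{9 e^{- t} \sin{\left(3 t \right)}}{10} - \frac{3 e^{- t} \cos{\left(3 t \right)}}{10}.
Check: d/dt[\frac{9 e^{- t} \sin{\left(3 t \right)}}{10} - \frac{3 e^{- t} \cos{\left(3 t \right)}}{10}] = 3 e^{- t} \cos{\left(3 t \right)} = G'(t).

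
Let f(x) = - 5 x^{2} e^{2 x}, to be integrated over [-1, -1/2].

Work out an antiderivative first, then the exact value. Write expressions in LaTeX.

Recognize the product-rule pattern: f = u'v + uv' with u = - \frac{5 x^{2}}{2} + \frac{5 x}{2} - \frac{5}{4}, v = e^{2 x}, so integration by parts undoes it.
F(x) = \frac{5 \left(- 2 x^{2} + 2 x - 1\right) e^{2 x}}{4} is an antiderivative of f.
Check: d/dx[\frac{5 \left(- 2 x^{2} + 2 x - 1\right) e^{2 x}}{4}] = - 5 x^{2} e^{2 x} = f(x).
F(-1/2) = - \frac{25}{8 e}; F(-1) = - \frac{25}{4 e^{2}}.
Integral = F(-1/2) - F(-1) = - \frac{25}{8 e} + \frac{25}{4 e^{2}}.

Antiderivative: F(x) = \frac{5 \left(- 2 x^{2} + 2 x - 1\right) e^{2 x}}{4}; value = - \frac{25}{8 e} + \frac{25}{4 e^{2}}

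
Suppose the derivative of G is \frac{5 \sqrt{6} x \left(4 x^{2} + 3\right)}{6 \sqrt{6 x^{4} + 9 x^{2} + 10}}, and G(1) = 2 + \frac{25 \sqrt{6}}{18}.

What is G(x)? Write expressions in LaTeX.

G(x) = \frac{5 \sqrt{x^{4} + \frac{3 x^{2}}{2} + \frac{5}{3}}}{3} + 2

The substitution u = x^{4} + \frac{3 x^{2}}{2} + \frac{5}{3} works: G'(x) is exactly (dG/du)*(du/dx) for that inner function.
A general antiderivative is \frac{5 \sqrt{x^{4} + \frac{3 x^{2}}{2} + \frac{5}{3}}}{3} + C.
The condition gives C = 2 + \frac{25 \sqrt{6}}{18} - (\frac{25 \sqrt{6}}{18}) = 2.
So G(x) = \frac{5 \sqrt{x^{4} + \frac{3 x^{2}}{2} + \frac{5}{3}}}{3} + 2.
Check: d/dx[\frac{5 \sqrt{x^{4} + \frac{3 x^{2}}{2} + \frac{5}{3}}}{3} + 2] = \frac{20 \sqrt{6} x^{3} + 15 \sqrt{6} x}{6 \sqrt{6 x^{4} + 9 x^{2} + 10}}, which equals G'(x).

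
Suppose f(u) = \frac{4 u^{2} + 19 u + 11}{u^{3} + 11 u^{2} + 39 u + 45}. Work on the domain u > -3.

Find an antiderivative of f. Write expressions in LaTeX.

An antiderivative is F(u) = \frac{4 u \log{\left(u + 5 \right)} + 12 \log{\left(u + 5 \right)} + 5}{u + 3}.

Check any antiderivative F(u) by computing F'(u) and comparing it with f(u).
Check: d/du[\frac{4 u \log{\left(u + 5 \right)} + 12 \log{\left(u + 5 \right)} + 5}{u + 3}] = \frac{4 u^{2} + 19 u + 11}{u^{3} + 11 u^{2} + 39 u + 45} = f(u).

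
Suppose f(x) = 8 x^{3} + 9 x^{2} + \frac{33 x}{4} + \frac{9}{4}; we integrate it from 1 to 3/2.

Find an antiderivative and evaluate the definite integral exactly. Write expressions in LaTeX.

Antiderivative: F(x) = \frac{\left(4 x^{2} + 3 x + 3\right)^{2}}{8}; value = \frac{689}{32}

f matches the chain-rule pattern g'(h)*h' with inner function h(x) = x^{2} + \frac{3 x}{4} + \frac{3}{4}; substituting u = h(x) collapses the integral.
F(x) = \frac{\left(4 x^{2} + 3 x + 3\right)^{2}}{8} is an antiderivative of f.
Check: d/dx[\frac{\left(4 x^{2} + 3 x + 3\right)^{2}}{8}] = 8 x^{3} + 9 x^{2} + \frac{33 x}{4} + \frac{9}{4} = f(x).
F(3/2) = \frac{1089}{32}; F(1) = \frac{25}{2}.
Integral = F(3/2) - F(1) = \frac{689}{32}.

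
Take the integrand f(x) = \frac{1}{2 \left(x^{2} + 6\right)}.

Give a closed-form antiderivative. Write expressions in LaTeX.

An antiderivative is F(x) = \frac{\sqrt{6} \operatorname{atan}{\left(\frac{\sqrt{6} x}{6} \right)}}{12}.

Recover f(x) by differentiating a candidate F(x); any mismatch rules it out.
Check: d/dx[\frac{\sqrt{6} \operatorname{atan}{\left(\frac{\sqrt{6} x}{6} \right)}}{12}] = \frac{1}{2 x^{2} + 12}, which equals f(x).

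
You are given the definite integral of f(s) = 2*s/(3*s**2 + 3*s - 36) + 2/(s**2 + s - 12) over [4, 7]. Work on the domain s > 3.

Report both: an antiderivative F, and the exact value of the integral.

Factor the denominator (3*(s - 3)*(s + 4)) and decompose: f = 2/(21*(s + 4)) + 4/(7*(s - 3)); each piece integrates to a log, atan, or power term.
F(s) = 2*(6*log(s - 3) + log(s + 4))/21 is an antiderivative of f.
Check: d/ds[2*(6*log(s - 3) + log(s + 4))/21] = (2*s + 6)/(3*s**2 + 3*s - 36), which equals f(s).
F(7) = 2*log(11)/21 + 4*log(4)/7; F(4) = 2*log(8)/21.
Integral = F(7) - F(4) = -2*log(8)/21 + 2*log(11)/21 + 4*log(4)/7.

Antiderivative: F(s) = 2*(6*log(s - 3) + log(s + 4))/21; value = -2*log(8)/21 + 2*log(11)/21 + 4*log(4)/7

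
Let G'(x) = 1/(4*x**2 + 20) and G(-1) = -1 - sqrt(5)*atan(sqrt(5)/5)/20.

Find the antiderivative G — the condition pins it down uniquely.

For G(x) to be correct, d/dx[G] must agree with the stated G'(x) identically.
A general antiderivative is sqrt(5)*atan(sqrt(5)*x/5)/20 + C.
The condition gives C = -1 - sqrt(5)*atan(sqrt(5)/5)/20 - (-sqrt(5)*atan(sqrt(5)/5)/20) = -1.
So G(x) = sqrt(5)*atan(sqrt(5)*x/5)/20 - 1.
Check: d/dx[sqrt(5)*atan(sqrt(5)*x/5)/20 - 1] = 1/(4*x**2 + 20) = G'(x).

G(x) = sqrt(5)*atan(sqrt(5)*x/5)/20 - 1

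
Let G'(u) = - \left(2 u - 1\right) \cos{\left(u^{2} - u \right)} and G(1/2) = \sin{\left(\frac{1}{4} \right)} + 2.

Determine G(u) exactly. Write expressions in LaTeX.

The substitution w = u^{2} - u works: G'(u) is exactly (dG/dw)*(dw/du) for that inner function.
A general antiderivative is - \sin{\left(u^{2} - u \right)} + C.
The condition gives C = \sin{\left(\frac{1}{4} \right)} + 2 - (\sin{\left(\frac{1}{4} \right)}) = 2.
So G(u) = 2 - \sin{\left(u^{2} - u \right)}.
Check: d/du[2 - \sin{\left(u^{2} - u \right)}] = - 2 u \cos{\left(u^{2} - u \right)} + \cos{\left(u^{2} - u \right)}, which equals G'(u).

G(u) = 2 - \sin{\left(u^{2} - u \right)}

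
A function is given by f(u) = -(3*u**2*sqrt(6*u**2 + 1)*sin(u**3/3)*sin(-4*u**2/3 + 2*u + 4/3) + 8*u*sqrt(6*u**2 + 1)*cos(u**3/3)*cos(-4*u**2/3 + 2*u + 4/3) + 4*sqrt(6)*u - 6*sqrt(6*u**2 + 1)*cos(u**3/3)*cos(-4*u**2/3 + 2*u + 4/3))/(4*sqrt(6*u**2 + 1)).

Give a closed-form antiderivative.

An antiderivative is F(u) = sqrt(3)*(-2*sqrt(2)*sqrt(6*u**2 + 1) + 3*sqrt(3)*sin(-4*u**2/3 + 2*u + 4/3)*cos(u**3/3))/12.

Recover f(u) by differentiating a candidate F(u); any mismatch rules it out.
Check: d/du[sqrt(3)*(-2*sqrt(2)*sqrt(6*u**2 + 1) + 3*sqrt(3)*sin(-4*u**2/3 + 2*u + 4/3)*cos(u**3/3))/12] = (-3*u**2*sqrt(6*u**2 + 1)*sin(u**3/3)*sin(-4*u**2/3 + 2*u + 4/3) - 8*u*sqrt(6*u**2 + 1)*cos(u**3/3)*cos(-4*u**2/3 + 2*u + 4/3) - 4*sqrt(6)*u + 6*sqrt(6*u**2 + 1)*cos(u**3/3)*cos(-4*u**2/3 + 2*u + 4/3))/(4*sqrt(6*u**2 + 1)), which equals f(u).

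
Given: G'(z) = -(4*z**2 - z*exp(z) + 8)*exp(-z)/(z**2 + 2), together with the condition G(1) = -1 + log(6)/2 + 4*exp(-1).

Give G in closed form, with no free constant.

G(z) = (exp(z)*log(z**2 + 2) - 2*exp(z) + exp(z)*log(2) + 8)*exp(-z)/2

Whatever form G(z) takes, its d/dz must return the stated G'(z).
A general antiderivative is log(2*z**2 + 4)/2 + 4*exp(-z) + C.
The condition gives C = -1 + log(6)/2 + 4*exp(-1) - (log(6)/2 + 4*exp(-1)) = -1.
So G(z) = (exp(z)*log(z**2 + 2) - 2*exp(z) + exp(z)*log(2) + 8)*exp(-z)/2.
Check: d/dz[(exp(z)*log(z**2 + 2) - 2*exp(z) + exp(z)*log(2) + 8)*exp(-z)/2] = (-4*z**2 + z*exp(z) - 8)/(z**2*exp(z) + 2*exp(z)), which equals G'(z).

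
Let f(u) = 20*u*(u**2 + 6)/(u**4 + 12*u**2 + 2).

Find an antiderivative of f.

An antiderivative is F(u) = 5*log(u**4/3 + 4*u**2 + 2/3).

f matches the chain-rule pattern g'(h)*h' with inner function h(u) = u**4/3 + 4*u**2 + 2/3; substituting w = h(u) collapses the integral.
Check: d/du[5*log(u**4/3 + 4*u**2 + 2/3)] = (20*u**3 + 120*u)/(u**4 + 12*u**2 + 2), which equals f(u).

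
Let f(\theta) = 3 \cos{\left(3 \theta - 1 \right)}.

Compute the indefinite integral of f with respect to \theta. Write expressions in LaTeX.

F(\theta) = \sin{\left(3 \theta - 1 \right)} + C

Since d/d\theta undoes antidifferentiation here, F'(\theta) = f(\theta) is required of F(\theta).
Check: d/d\theta[\sin{\left(3 \theta - 1 \right)}] = 3 \cos{\left(3 \theta - 1 \right)} = f(\theta).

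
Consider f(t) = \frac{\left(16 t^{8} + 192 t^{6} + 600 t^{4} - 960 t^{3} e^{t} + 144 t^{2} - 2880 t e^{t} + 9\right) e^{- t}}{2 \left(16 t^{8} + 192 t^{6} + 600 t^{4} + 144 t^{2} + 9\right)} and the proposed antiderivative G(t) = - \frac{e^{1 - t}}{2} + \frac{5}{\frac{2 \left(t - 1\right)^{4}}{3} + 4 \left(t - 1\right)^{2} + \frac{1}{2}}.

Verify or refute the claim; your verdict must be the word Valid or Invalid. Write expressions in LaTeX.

d/dt[G] = \frac{16 t^{8} - 128 t^{7} + 640 t^{6} - 2048 t^{5} + 4600 t^{4} - \frac{960 t^{3} e^{t}}{e} - 7136 t^{3} + \frac{2880 t^{2} e^{t}}{e} + 7072 t^{2} - \frac{5760 t e^{t}}{e} - 3968 t + \frac{3840 e^{t}}{e} + 961}{\frac{32 t^{8} e^{t}}{e} - \frac{256 t^{7} e^{t}}{e} + \frac{1280 t^{6} e^{t}}{e} - \frac{4096 t^{5} e^{t}}{e} + \frac{9200 t^{4} e^{t}}{e} - \frac{14272 t^{3} e^{t}}{e} + \frac{14144 t^{2} e^{t}}{e} - \frac{7936 t e^{t}}{e} + \frac{1922 e^{t}}{e}}
d/dt[G] - f(t) = \frac{- \frac{256 t^{16}}{e} + 256 t^{16} - 2048 t^{15} + \frac{2048 t^{15}}{e} - \frac{13312 t^{14}}{e} + 13312 t^{14} - 57344 t^{13} + \frac{57344 t^{13}}{e} - \frac{206080 t^{12}}{e} + 206080 t^{12} - 584192 t^{11} + \frac{584192 t^{11}}{e} - \frac{76800 t^{10} e^{t}}{e} - \frac{1382656 t^{10}}{e} + 1382656 t^{10} + \frac{384000 t^{9} e^{t}}{e} - 2680832 t^{9} + \frac{2680832 t^{9}}{e} - \frac{1720320 t^{8} e^{t}}{e} - \frac{4225504 t^{8}}{e} + 4225504 t^{8} + \frac{4577280 t^{7} e^{t}}{e} - 5339520 t^{7} + \frac{5339520 t^{7}}{e} - \frac{10283520 t^{6} e^{t}}{e} - \frac{5095872 t^{6}}{e} + 5095872 t^{6} + \frac{16442880 t^{5} e^{t}}{e} - 3426816 t^{5} + \frac{3426816 t^{5}}{e} - \frac{21642240 t^{4} e^{t}}{e} - \frac{1636368 t^{4}}{e} + 1636368 t^{4} + \frac{20451840 t^{3} e^{t}}{e} - 635616 t^{3} + \frac{635616 t^{3}}{e} - \frac{10848960 t^{2} e^{t}}{e} - \frac{202032 t^{2}}{e} + 202032 t^{2} + \frac{2715840 t e^{t}}{e} - 35712 t + \frac{35712 t}{e} + \frac{34560 e^{t}}{e} - \frac{8649}{e} + 8649}{\frac{512 t^{16} e^{t}}{e} - \frac{4096 t^{15} e^{t}}{e} + \frac{26624 t^{14} e^{t}}{e} - \frac{114688 t^{13} e^{t}}{e} + \frac{412160 t^{12} e^{t}}{e} - \frac{1168384 t^{11} e^{t}}{e} + \frac{2765312 t^{10} e^{t}}{e} - \frac{5361664 t^{9} e^{t}}{e} + \frac{8451008 t^{8} e^{t}}{e} - \frac{10679040 t^{7} e^{t}}{e} + \frac{10191744 t^{6} e^{t}}{e} - \frac{6853632 t^{5} e^{t}}{e} + \frac{3272736 t^{4} e^{t}}{e} - \frac{1271232 t^{3} e^{t}}{e} + \frac{404064 t^{2} e^{t}}{e} - \frac{71424 t e^{t}}{e} + \frac{17298 e^{t}}{e}} != 0.

Invalid: d/dt[G] - f = \frac{- \frac{256 t^{16}}{e} + 256 t^{16} - 2048 t^{15} + \frac{2048 t^{15}}{e} - \frac{13312 t^{14}}{e} + 13312 t^{14} - 57344 t^{13} + \frac{57344 t^{13}}{e} - \frac{206080 t^{12}}{e} + 206080 t^{12} - 584192 t^{11} + \frac{584192 t^{11}}{e} - \frac{76800 t^{10} e^{t}}{e} - \frac{1382656 t^{10}}{e} + 1382656 t^{10} + \frac{384000 t^{9} e^{t}}{e} - 2680832 t^{9} + \frac{2680832 t^{9}}{e} - \frac{1720320 t^{8} e^{t}}{e} - \frac{4225504 t^{8}}{e} + 4225504 t^{8} + \frac{4577280 t^{7} e^{t}}{e} - 5339520 t^{7} + \frac{5339520 t^{7}}{e} - \frac{10283520 t^{6} e^{t}}{e} - \frac{5095872 t^{6}}{e} + 5095872 t^{6} + \frac{16442880 t^{5} e^{t}}{e} - 3426816 t^{5} + \frac{3426816 t^{5}}{e} - \frac{21642240 t^{4} e^{t}}{e} - \frac{1636368 t^{4}}{e} + 1636368 t^{4} + \frac{20451840 t^{3} e^{t}}{e} - 635616 t^{3} + \frac{635616 t^{3}}{e} - \frac{10848960 t^{2} e^{t}}{e} - \frac{202032 t^{2}}{e} + 202032 t^{2} + \frac{2715840 t e^{t}}{e} - 35712 t + \frac{35712 t}{e} + \frac{34560 e^{t}}{e} - \frac{8649}{e} + 8649}{\frac{512 t^{16} e^{t}}{e} - \frac{4096 t^{15} e^{t}}{e} + \frac{26624 t^{14} e^{t}}{e} - \frac{114688 t^{13} e^{t}}{e} + \frac{412160 t^{12} e^{t}}{e} - \frac{1168384 t^{11} e^{t}}{e} + \frac{2765312 t^{10} e^{t}}{e} - \frac{5361664 t^{9} e^{t}}{e} + \frac{8451008 t^{8} e^{t}}{e} - \frac{10679040 t^{7} e^{t}}{e} + \frac{10191744 t^{6} e^{t}}{e} - \frac{6853632 t^{5} e^{t}}{e} + \frac{3272736 t^{4} e^{t}}{e} - \frac{1271232 t^{3} e^{t}}{e} + \frac{404064 t^{2} e^{t}}{e} - \frac{71424 t e^{t}}{e} + \frac{17298 e^{t}}{e}}, which is not 0.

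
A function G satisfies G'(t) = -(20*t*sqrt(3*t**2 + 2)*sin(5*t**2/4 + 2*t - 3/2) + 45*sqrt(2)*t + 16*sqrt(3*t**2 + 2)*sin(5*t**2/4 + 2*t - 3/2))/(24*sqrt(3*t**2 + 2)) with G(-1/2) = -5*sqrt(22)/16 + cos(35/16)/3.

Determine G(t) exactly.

Since d/dt undoes antidifferentiation here, G(t) must give back the stated G'(t).
A general antiderivative is -5*sqrt(3*t**2/2 + 1)/4 + cos(5*t**2/4 + 2*t - 3/2)/3 + C.
The condition gives C = -5*sqrt(22)/16 + cos(35/16)/3 - (-5*sqrt(22)/16 + cos(35/16)/3) = 0.
So G(t) = (-15*sqrt(2)*sqrt(3*t**2 + 2) + 8*cos(5*t**2/4 + 2*t - 3/2))/24.
Check: d/dt[(-15*sqrt(2)*sqrt(3*t**2 + 2) + 8*cos(5*t**2/4 + 2*t - 3/2))/24] = (-20*t*sqrt(3*t**2 + 2)*sin(5*t**2/4 + 2*t - 3/2) - 45*sqrt(2)*t - 16*sqrt(3*t**2 + 2)*sin(5*t**2/4 + 2*t - 3/2))/(24*sqrt(3*t**2 + 2)), which equals G'(t).

G(t) = (-15*sqrt(2)*sqrt(3*t**2 + 2) + 8*cos(5*t**2/4 + 2*t - 3/2))/24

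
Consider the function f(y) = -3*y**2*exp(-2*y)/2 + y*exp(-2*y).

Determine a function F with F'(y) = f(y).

Recognize the product-rule pattern: f = u'v + uv' with u = 3*y**2/4 + y/4 + 1/8, v = exp(-2*y), so integration by parts undoes it.
Check: d/dy[(6*y**2 + 2*y + 1)*exp(-2*y)/8] = (-3*y**2 + 2*y)*exp(-2*y)/2, which equals f(y).

An antiderivative is F(y) = (6*y**2 + 2*y + 1)*exp(-2*y)/8.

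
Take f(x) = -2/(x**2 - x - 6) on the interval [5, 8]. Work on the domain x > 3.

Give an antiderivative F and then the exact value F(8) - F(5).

The denominator factors as (x - 3)*(x + 2); partial fractions split f into directly integrable pieces: 2/(5*(x + 2)) - 2/(5*(x - 3)).
F(x) = -2*log(x - 3)/5 + 2*log(x + 2)/5 is an antiderivative of f.
Check: d/dx[-2*log(x - 3)/5 + 2*log(x + 2)/5] = -2/(x**2 - x - 6) = f(x).
F(8) = -2*log(5)/5 + 2*log(10)/5; F(5) = -2*log(2)/5 + 2*log(7)/5.
Integral = F(8) - F(5) = -2*log(7)/5 - 2*log(5)/5 + 2*log(2)/5 + 2*log(10)/5.

Antiderivative: F(x) = -2*log(x - 3)/5 + 2*log(x + 2)/5; value = -2*log(7)/5 - 2*log(5)/5 + 2*log(2)/5 + 2*log(10)/5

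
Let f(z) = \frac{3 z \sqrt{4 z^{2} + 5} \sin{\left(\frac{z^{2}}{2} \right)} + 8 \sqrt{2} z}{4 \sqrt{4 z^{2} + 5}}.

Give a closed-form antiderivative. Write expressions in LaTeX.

Check any antiderivative F(z) by computing F'(z) and comparing it with f(z).
Check: d/dz[\frac{2 \sqrt{2} \sqrt{4 z^{2} + 5} - 3 \cos{\left(\frac{z^{2}}{2} \right)}}{4}] = \frac{3 z \sqrt{4 z^{2} + 5} \sin{\left(\frac{z^{2}}{2} \right)} + 8 \sqrt{2} z}{4 \sqrt{4 z^{2} + 5}} = f(z).

An antiderivative is F(z) = \frac{2 \sqrt{2} \sqrt{4 z^{2} + 5} - 3 \cos{\left(\frac{z^{2}}{2} \right)}}{4}.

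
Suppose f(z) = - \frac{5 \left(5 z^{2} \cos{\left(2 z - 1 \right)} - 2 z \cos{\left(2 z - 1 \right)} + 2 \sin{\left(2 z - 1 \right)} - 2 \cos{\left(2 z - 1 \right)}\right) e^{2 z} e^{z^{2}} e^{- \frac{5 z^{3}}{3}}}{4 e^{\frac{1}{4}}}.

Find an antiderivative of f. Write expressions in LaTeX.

An antiderivative is F(z) = \frac{5 e^{2 z} e^{z^{2}} e^{- \frac{5 z^{3}}{3}} \cos{\left(2 z - 1 \right)}}{4 e^{\frac{1}{4}}}.

f has the shape u'v + uv' for u = \frac{5 \cos{\left(2 z - 1 \right)}}{4} and v = e^{- \frac{5 z^{3}}{3} + z^{2} + 2 z - \frac{1}{4}} — it is the derivative of the product u*v.
Check: d/dz[\frac{5 e^{2 z} e^{z^{2}} e^{- \frac{5 z^{3}}{3}} \cos{\left(2 z - 1 \right)}}{4 e^{\frac{1}{4}}}] = \frac{\left(- 25 z^{2} e^{2 z} e^{z^{2}} \cos{\left(2 z - 1 \right)} + 10 z e^{2 z} e^{z^{2}} \cos{\left(2 z - 1 \right)} - 10 e^{2 z} e^{z^{2}} \sin{\left(2 z - 1 \right)} + 10 e^{2 z} e^{z^{2}} \cos{\left(2 z - 1 \right)}\right) e^{- \frac{5 z^{3}}{3}}}{4 e^{\frac{1}{4}}}, which equals f(z).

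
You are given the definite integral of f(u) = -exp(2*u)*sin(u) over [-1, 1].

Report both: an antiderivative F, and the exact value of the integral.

Antiderivative: F(u) = (-2*sin(u) + cos(u))*exp(2*u)/5; value = -2*exp(2)*sin(1)/5 - 2*exp(-2)*sin(1)/5 - exp(-2)*cos(1)/5 + exp(2)*cos(1)/5

For F(u) to be correct the identity F'(u) - f(u) = 0 must hold.
F(u) = (-2*sin(u) + cos(u))*exp(2*u)/5 is an antiderivative of f.
Check: d/du[(-2*sin(u) + cos(u))*exp(2*u)/5] = -exp(2*u)*sin(u) = f(u).
F(1) = -2*exp(2)*sin(1)/5 + exp(2)*cos(1)/5; F(-1) = exp(-2)*cos(1)/5 + 2*exp(-2)*sin(1)/5.
Integral = F(1) - F(-1) = -2*exp(2)*sin(1)/5 - 2*exp(-2)*sin(1)/5 - exp(-2)*cos(1)/5 + exp(2)*cos(1)/5.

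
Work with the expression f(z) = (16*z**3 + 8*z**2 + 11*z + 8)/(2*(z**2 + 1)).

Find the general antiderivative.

F(z) = (16*z**2 + 16*z - 5*log(2*z**2 + 2) - 4)/4 + C

Recover f(z) by differentiating a candidate F(z); any mismatch rules it out.
Check: d/dz[(16*z**2 + 16*z - 5*log(2*z**2 + 2) - 4)/4] = (16*z**3 + 8*z**2 + 11*z + 8)/(2*z**2 + 2), which equals f(z).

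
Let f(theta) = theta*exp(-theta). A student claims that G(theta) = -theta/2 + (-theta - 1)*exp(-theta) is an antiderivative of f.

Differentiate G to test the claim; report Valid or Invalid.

d/dtheta[G] = (2*theta - exp(theta))*exp(-theta)/2
d/dtheta[G] - f(theta) = -1/2 != 0.

Invalid: d/dtheta[G] - f = -1/2, which is not 0.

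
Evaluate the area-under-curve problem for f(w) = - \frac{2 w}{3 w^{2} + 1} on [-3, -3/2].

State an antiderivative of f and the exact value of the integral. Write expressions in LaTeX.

Antiderivative: F(w) = - \frac{\log{\left(w^{2} + \frac{1}{3} \right)}}{3}; value = - \frac{\log{\left(\frac{31}{12} \right)}}{3} + \frac{\log{\left(\frac{28}{3} \right)}}{3}

The substitution u = w^{2} + \frac{1}{3} works: f is exactly (dF/du)*(du/dw) for that inner function.
F(w) = - \frac{\log{\left(w^{2} + \frac{1}{3} \right)}}{3} is an antiderivative of f.
Check: d/dw[- \frac{\log{\left(w^{2} + \frac{1}{3} \right)}}{3}] = - \frac{2 w}{3 w^{2} + 1} = f(w).
F(-3/2) = - \frac{\log{\left(\frac{31}{12} \right)}}{3}; F(-3) = - \frac{\log{\left(\frac{28}{3} \right)}}{3}.
Integral = F(-3/2) - F(-3) = - \frac{\log{\left(\frac{31}{12} \right)}}{3} + \frac{\log{\left(\frac{28}{3} \right)}}{3}.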